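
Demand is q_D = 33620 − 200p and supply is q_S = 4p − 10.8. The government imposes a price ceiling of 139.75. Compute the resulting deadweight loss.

1285.92

In inverse form: demand p = 168.1 − 0.005q, supply p = 2.7 + 0.25q.
Competitive equilibrium: 168.1 − 0.005q = 2.7 + 0.25q → q* = 648.6275, p* = 164.8569.
At the ceiling p = 139.75, quantity supplied = (139.75 − 2.7)/0.25 = 548.2.
Willingness to pay at q' = 548.2: 168.1 − 0.005·548.2 = 165.359.
Δq = 648.6275 − 548.2 = 100.4275; wedge = 165.359 − 139.75 = 25.609.
Deadweight loss = ½ × 100.4275 × 25.609 = 1285.92.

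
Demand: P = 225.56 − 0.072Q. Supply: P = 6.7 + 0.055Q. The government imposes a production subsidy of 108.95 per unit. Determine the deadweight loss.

46732.69

Competitive equilibrium: 225.56 − 0.072Q = 6.7 + 0.055Q → Q* = 1723.3071, P* = 101.4819.
The subsidy lowers effective supply by 108.95: P = 0.055Q − 102.25.
New quantity: 225.56 − 0.072Q = 0.055Q − 102.25 → Q' = 2581.1811.
Overproduction ΔQ = 2581.1811 − 1723.3071 = 857.874; wedge = subsidy = 108.95.
DWL = ½ × 857.874 × 108.95 = 46732.69.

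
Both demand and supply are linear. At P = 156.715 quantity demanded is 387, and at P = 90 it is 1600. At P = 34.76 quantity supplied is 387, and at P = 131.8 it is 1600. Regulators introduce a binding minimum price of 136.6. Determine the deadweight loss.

Demand slope = (90 − 156.715)/(1600 − 387) = −0.055, so P = 178 − 0.055Q.
Supply slope = (131.8 − 34.76)/(1600 − 387) = 0.08, so P = 3.8 + 0.08Q.
Competitive equilibrium: 178 − 0.055Q = 3.8 + 0.08Q → Q* = 1290.37037, P* = 107.02963.
At the floor P = 136.6, quantity demanded = (178 − 136.6)/0.055 = 752.72727.
Sellers' marginal cost at Q' = 752.72727: 3.8 + 0.08·752.72727 = 64.01818.
ΔQ = 1290.37037 − 752.72727 = 537.6431; wedge = 136.6 − 64.01818 = 72.58182.
The triangle = ½ × 537.6431 × 72.58182 = 19511.56.

19511.56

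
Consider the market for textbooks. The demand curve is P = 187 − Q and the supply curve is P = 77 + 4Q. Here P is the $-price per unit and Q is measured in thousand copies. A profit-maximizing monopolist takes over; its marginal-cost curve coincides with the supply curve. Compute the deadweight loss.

Competitive equilibrium: 187 − Q = 77 + 4Q → Q* = 22, P* = 165.
Marginal revenue: MR = 187 − 2Q. Set MR = MC: 187 − 2Q = 77 + 4Q → Q_m = 18.3333.
Price P_m = 187 − 1·18.3333 = 168.6667; MC(Q_m) = 77 + 4·18.3333 = 150.3332.
Competitive Q* = 22, so ΔQ = 3.6667; wedge = 168.6667 − 150.3332 = 18.3335.
Welfare loss = ½ × 3.6667 × 18.3335 = $33.61 thousand.

$33.61 thousand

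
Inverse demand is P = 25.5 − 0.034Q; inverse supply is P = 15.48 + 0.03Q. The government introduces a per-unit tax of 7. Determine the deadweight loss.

382.81

Competitive equilibrium: 25.5 − 0.034Q = 15.48 + 0.03Q → Q* = 156.5625, P* = 20.1769.
With the tax, the buyer price exceeds the seller price by 7: (25.5 − 0.034Q) − (15.48 + 0.03Q) = 7 → Q' = 47.1875.
ΔQ = 156.5625 − 47.1875 = 109.375; the wedge equals the tax, 7.
Welfare loss = ½ × 109.375 × 7 = 382.81.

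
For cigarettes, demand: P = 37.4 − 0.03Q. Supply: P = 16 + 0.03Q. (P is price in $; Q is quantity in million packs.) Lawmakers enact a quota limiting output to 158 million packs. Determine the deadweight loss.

$1184.05 million

Competitive equilibrium: 37.4 − 0.03Q = 16 + 0.03Q → Q* = 356.6667, P* = 26.7.
At Q = 158: demand price = 37.4 − 0.03·158 = 32.66; supply price = 16 + 0.03·158 = 20.74.
ΔQ = 356.6667 − 158 = 198.6667; wedge = 32.66 − 20.74 = 11.92.
Welfare loss = ½ × 198.6667 × 11.92 = $1184.05 million.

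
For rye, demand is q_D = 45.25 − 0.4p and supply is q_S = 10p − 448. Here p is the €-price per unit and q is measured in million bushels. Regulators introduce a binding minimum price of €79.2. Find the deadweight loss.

€209.97 million

In inverse form: demand p = 113.125 − 2.5q, supply p = 44.8 + 0.1q.
Competitive equilibrium: 113.125 − 2.5q = 44.8 + 0.1q → q* = 26.2788, p* = 47.4279.
At the floor p = 79.2, quantity demanded = (113.125 − 79.2)/2.5 = 13.57.
Sellers' marginal cost at q' = 13.57: 44.8 + 0.1·13.57 = 46.157.
Δq = 26.2788 − 13.57 = 12.7088; wedge = 79.2 − 46.157 = 33.043.
DWL = ½ × 12.7088 × 33.043 = €209.97 million.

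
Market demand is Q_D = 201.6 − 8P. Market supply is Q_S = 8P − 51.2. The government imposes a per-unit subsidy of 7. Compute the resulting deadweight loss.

In inverse form: demand P = 25.2 − 0.125Q, supply P = 6.4 + 0.125Q.
Competitive equilibrium: 25.2 − 0.125Q = 6.4 + 0.125Q → Q* = 75.2, P* = 15.8.
The subsidy lowers effective supply by 7: P = 0.125Q − 0.6.
New quantity: 25.2 − 0.125Q = 0.125Q − 0.6 → Q' = 103.2.
Overproduction ΔQ = 103.2 − 75.2 = 28; wedge = subsidy = 7.
Welfare loss = ½ × 28 × 7 = 98.

98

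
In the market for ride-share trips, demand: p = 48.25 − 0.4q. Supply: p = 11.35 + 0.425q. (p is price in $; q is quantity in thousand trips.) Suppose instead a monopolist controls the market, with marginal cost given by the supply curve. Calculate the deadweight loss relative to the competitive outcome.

$87.99 thousand

Competitive equilibrium: 48.25 − 0.4q = 11.35 + 0.425q → q* = 44.7273, p* = 30.3591.
Marginal revenue: MR = 48.25 − 0.8q. Set MR = MC: 48.25 − 0.8q = 11.35 + 0.425q → q_m = 30.1224.
Price p_m = 48.25 − 0.4·30.1224 = 36.201; MC(q_m) = 11.35 + 0.425·30.1224 = 24.152.
Competitive q* = 44.7273, so Δq = 14.6049; wedge = 36.201 − 24.152 = 12.049.
Welfare loss = ½ × 14.6049 × 12.049 = $87.99 thousand.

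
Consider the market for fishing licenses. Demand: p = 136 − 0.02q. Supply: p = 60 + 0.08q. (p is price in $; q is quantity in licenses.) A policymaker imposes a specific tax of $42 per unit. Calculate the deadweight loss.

Competitive equilibrium: 136 − 0.02q = 60 + 0.08q → q* = 760, p* = 120.8.
With the tax, the buyer price exceeds the seller price by 42: (136 − 0.02q) − (60 + 0.08q) = 42 → q' = 340.
Δq = 760 − 340 = 420; the wedge equals the tax, 42.
The triangle = ½ × 420 × 42 = $8820.

$8820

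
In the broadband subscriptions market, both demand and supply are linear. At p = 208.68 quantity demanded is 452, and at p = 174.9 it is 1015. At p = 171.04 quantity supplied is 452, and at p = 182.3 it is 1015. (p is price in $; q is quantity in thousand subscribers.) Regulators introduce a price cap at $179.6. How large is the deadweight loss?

$72.25 thousand

Demand slope = (174.9 − 208.68)/(1015 − 452) = −0.06, so p = 235.8 − 0.06q.
Supply slope = (182.3 − 171.04)/(1015 − 452) = 0.02, so p = 162 + 0.02q.
Competitive equilibrium: 235.8 − 0.06q = 162 + 0.02q → q* = 922.5, p* = 180.45.
At the ceiling p = 179.6, quantity supplied = (179.6 − 162)/0.02 = 880.
Willingness to pay at q' = 880: 235.8 − 0.06·880 = 183.
Δq = 922.5 − 880 = 42.5; wedge = 183 − 179.6 = 3.4.
The triangle = ½ × 42.5 × 3.4 = $72.25 thousand.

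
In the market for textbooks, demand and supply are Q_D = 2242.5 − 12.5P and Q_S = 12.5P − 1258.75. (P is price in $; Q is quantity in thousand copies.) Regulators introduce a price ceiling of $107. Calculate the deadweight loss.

$13653.78 thousand

In inverse form: demand P = 179.4 − 0.08Q, supply P = 100.7 + 0.08Q.
Competitive equilibrium: 179.4 − 0.08Q = 100.7 + 0.08Q → Q* = 491.875, P* = 140.05.
At the ceiling P = 107, quantity supplied = (107 − 100.7)/0.08 = 78.75.
Willingness to pay at Q' = 78.75: 179.4 − 0.08·78.75 = 173.1.
ΔQ = 491.875 − 78.75 = 413.125; wedge = 173.1 − 107 = 66.1.
DWL = ½ × 413.125 × 66.1 = $13653.78 thousand.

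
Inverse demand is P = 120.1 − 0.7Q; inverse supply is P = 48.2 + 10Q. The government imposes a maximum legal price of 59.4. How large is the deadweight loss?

Competitive equilibrium: 120.1 − 0.7Q = 48.2 + 10Q → Q* = 6.7196, P* = 115.3963.
At the ceiling P = 59.4, quantity supplied = (59.4 − 48.2)/10 = 1.12.
Willingness to pay at Q' = 1.12: 120.1 − 0.7·1.12 = 119.316.
ΔQ = 6.7196 − 1.12 = 5.5996; wedge = 119.316 − 59.4 = 59.916.
Deadweight loss = ½ × 5.5996 × 59.916 = 167.75.

167.75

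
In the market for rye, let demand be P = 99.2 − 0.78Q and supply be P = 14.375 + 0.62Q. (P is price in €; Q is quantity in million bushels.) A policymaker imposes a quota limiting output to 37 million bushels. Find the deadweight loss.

€389.52 million

Competitive equilibrium: 99.2 − 0.78Q = 14.375 + 0.62Q → Q* = 60.5893, P* = 51.9404.
At Q = 37: demand price = 99.2 − 0.78·37 = 70.34; supply price = 14.375 + 0.62·37 = 37.315.
ΔQ = 60.5893 − 37 = 23.5893; wedge = 70.34 − 37.315 = 33.025.
The triangle = ½ × 23.5893 × 33.025 = €389.52 million.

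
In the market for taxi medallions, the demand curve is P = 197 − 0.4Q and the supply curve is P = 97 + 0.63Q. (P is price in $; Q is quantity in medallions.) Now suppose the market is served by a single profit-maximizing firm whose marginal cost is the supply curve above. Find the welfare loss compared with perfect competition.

$379.82

Competitive equilibrium: 197 − 0.4Q = 97 + 0.63Q → Q* = 97.0874, P* = 158.165.
Marginal revenue: MR = 197 − 0.8Q. Set MR = MC: 197 − 0.8Q = 97 + 0.63Q → Q_m = 69.9301.
Price P_m = 197 − 0.4·69.9301 = 169.028; MC(Q_m) = 97 + 0.63·69.9301 = 141.056.
Competitive Q* = 97.0874, so ΔQ = 27.1573; wedge = 169.028 − 141.056 = 27.972.
Deadweight loss = ½ × 27.1573 × 27.972 = $379.82.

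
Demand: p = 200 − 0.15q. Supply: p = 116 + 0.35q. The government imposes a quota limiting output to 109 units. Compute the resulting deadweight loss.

870.25

Competitive equilibrium: 200 − 0.15q = 116 + 0.35q → q* = 168, p* = 174.8.
At q = 109: demand price = 200 − 0.15·109 = 183.65; supply price = 116 + 0.35·109 = 154.15.
Δq = 168 − 109 = 59; wedge = 183.65 − 154.15 = 29.5.
The triangle = ½ × 59 × 29.5 = 870.25.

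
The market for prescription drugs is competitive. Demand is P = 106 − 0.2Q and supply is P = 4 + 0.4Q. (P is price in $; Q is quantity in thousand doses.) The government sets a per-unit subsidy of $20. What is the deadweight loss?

$333.33 thousand

Competitive equilibrium: 106 − 0.2Q = 4 + 0.4Q → Q* = 170, P* = 72.
The subsidy lowers effective supply by 20: P = 0.4Q − 16.
New quantity: 106 − 0.2Q = 0.4Q − 16 → Q' = 203.3333.
Overproduction ΔQ = 203.3333 − 170 = 33.3333; wedge = subsidy = 20.
Deadweight loss = ½ × 33.3333 × 20 = $333.33 thousand.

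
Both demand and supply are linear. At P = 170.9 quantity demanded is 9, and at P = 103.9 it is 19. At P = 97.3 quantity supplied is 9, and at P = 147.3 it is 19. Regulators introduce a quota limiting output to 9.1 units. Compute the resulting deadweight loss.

Demand slope = (103.9 − 170.9)/(19 − 9) = −6.7, so P = 231.2 − 6.7Q.
Supply slope = (147.3 − 97.3)/(19 − 9) = 5, so P = 52.3 + 5Q.
Competitive equilibrium: 231.2 − 6.7Q = 52.3 + 5Q → Q* = 15.2906, P* = 128.753.
At Q = 9.1: demand price = 231.2 − 6.7·9.1 = 170.23; supply price = 52.3 + 5·9.1 = 97.8.
ΔQ = 15.2906 − 9.1 = 6.1906; wedge = 170.23 − 97.8 = 72.43.
The triangle = ½ × 6.1906 × 72.43 = 224.19.

224.19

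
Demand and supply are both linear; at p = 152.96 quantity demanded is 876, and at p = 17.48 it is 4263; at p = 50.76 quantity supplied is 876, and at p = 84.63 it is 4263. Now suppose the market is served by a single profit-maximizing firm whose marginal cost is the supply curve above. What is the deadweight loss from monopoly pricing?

Demand slope = (17.48 − 152.96)/(4263 − 876) = −0.04, so p = 188 − 0.04q.
Supply slope = (84.63 − 50.76)/(4263 − 876) = 0.01, so p = 42 + 0.01q.
Competitive equilibrium: 188 − 0.04q = 42 + 0.01q → q* = 2920, p* = 71.2.
Marginal revenue: MR = 188 − 0.08q. Set MR = MC: 188 − 0.08q = 42 + 0.01q → q_m = 1622.22222.
Price p_m = 188 − 0.04·1622.22222 = 123.11111; MC(q_m) = 42 + 0.01·1622.22222 = 58.22222.
Competitive q* = 2920, so Δq = 1297.77778; wedge = 123.11111 − 58.22222 = 64.88889.
Deadweight loss = ½ × 1297.77778 × 64.88889 = 42105.68.

42105.68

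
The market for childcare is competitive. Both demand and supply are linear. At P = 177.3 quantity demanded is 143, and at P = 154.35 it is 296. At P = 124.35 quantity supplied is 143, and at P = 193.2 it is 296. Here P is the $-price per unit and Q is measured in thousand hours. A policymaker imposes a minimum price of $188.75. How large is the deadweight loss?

$8126.30 thousand

Demand slope = (154.35 − 177.3)/(296 − 143) = −0.15, so P = 198.75 − 0.15Q.
Supply slope = (193.2 − 124.35)/(296 − 143) = 0.45, so P = 60 + 0.45Q.
Competitive equilibrium: 198.75 − 0.15Q = 60 + 0.45Q → Q* = 231.25, P* = 164.0625.
At the floor P = 188.75, quantity demanded = (198.75 − 188.75)/0.15 = 66.6667.
Sellers' marginal cost at Q' = 66.6667: 60 + 0.45·66.6667 = 90.
ΔQ = 231.25 − 66.6667 = 164.5833; wedge = 188.75 − 90 = 98.75.
Welfare loss = ½ × 164.5833 × 98.75 = $8126.30 thousand.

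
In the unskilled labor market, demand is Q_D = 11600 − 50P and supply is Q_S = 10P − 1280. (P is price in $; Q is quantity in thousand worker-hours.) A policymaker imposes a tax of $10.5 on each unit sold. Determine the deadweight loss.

$459.375 thousand

In inverse form: demand P = 232 − 0.02Q, supply P = 128 + 0.1Q.
Competitive equilibrium: 232 − 0.02Q = 128 + 0.1Q → Q* = 866.6667, P* = 214.6667.
With the tax, the buyer price exceeds the seller price by 10.5: (232 − 0.02Q) − (128 + 0.1Q) = 10.5 → Q' = 779.1667.
ΔQ = 866.6667 − 779.1667 = 87.5; the wedge equals the tax, 10.5.
Deadweight loss = ½ × 87.5 × 10.5 = $459.375 thousand.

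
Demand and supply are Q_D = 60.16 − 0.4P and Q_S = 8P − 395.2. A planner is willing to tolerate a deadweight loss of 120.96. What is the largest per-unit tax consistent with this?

In inverse form: demand P = 150.4 − 2.5Q, supply P = 49.4 + 0.125Q.
Competitive equilibrium: 150.4 − 2.5Q = 49.4 + 0.125Q → Q* = 38.4762, P* = 54.2095.
A tax t gives ΔQ = t/2.625 and wedge t, so DWL = t²/5.25.
t²/5.25 = 120.96 → t² = 635.04 → t = 25.2.

25.2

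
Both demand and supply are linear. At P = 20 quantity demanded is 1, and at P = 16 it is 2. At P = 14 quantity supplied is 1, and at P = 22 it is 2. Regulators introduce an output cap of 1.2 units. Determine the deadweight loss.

0.54

Demand slope = (16 − 20)/(2 − 1) = −4, so P = 24 − 4Q.
Supply slope = (22 − 14)/(2 − 1) = 8, so P = 6 + 8Q.
Competitive equilibrium: 24 − 4Q = 6 + 8Q → Q* = 1.5, P* = 18.
At Q = 1.2: demand price = 24 − 4·1.2 = 19.2; supply price = 6 + 8·1.2 = 15.6.
ΔQ = 1.5 − 1.2 = 0.3; wedge = 19.2 − 15.6 = 3.6.
DWL = ½ × 0.3 × 3.6 = 0.54.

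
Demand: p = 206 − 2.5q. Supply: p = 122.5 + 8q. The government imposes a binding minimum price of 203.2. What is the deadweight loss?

245.08

Competitive equilibrium: 206 − 2.5q = 122.5 + 8q → q* = 7.9524, p* = 186.119.
At the floor p = 203.2, quantity demanded = (206 − 203.2)/2.5 = 1.12.
Sellers' marginal cost at q' = 1.12: 122.5 + 8·1.12 = 131.46.
Δq = 7.9524 − 1.12 = 6.8324; wedge = 203.2 − 131.46 = 71.74.
DWL = ½ × 6.8324 × 71.74 = 245.08.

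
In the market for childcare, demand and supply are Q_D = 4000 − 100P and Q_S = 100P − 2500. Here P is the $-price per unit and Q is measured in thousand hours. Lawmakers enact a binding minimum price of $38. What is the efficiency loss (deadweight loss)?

In inverse form: demand P = 40 − 0.01Q, supply P = 25 + 0.01Q.
Competitive equilibrium: 40 − 0.01Q = 25 + 0.01Q → Q* = 750, P* = 32.5.
At the floor P = 38, quantity demanded = (40 − 38)/0.01 = 200.
Sellers' marginal cost at Q' = 200: 25 + 0.01·200 = 27.
ΔQ = 750 − 200 = 550; wedge = 38 − 27 = 11.
Deadweight loss = ½ × 550 × 11 = $3025 thousand.

$3025 thousand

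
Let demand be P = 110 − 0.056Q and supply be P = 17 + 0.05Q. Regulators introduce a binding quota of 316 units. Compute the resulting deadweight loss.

Competitive equilibrium: 110 − 0.056Q = 17 + 0.05Q → Q* = 877.3585, P* = 60.8679.
At Q = 316: demand price = 110 − 0.056·316 = 92.304; supply price = 17 + 0.05·316 = 32.8.
ΔQ = 877.3585 − 316 = 561.3585; wedge = 92.304 − 32.8 = 59.504.
DWL = ½ × 561.3585 × 59.504 = 16701.54.

16701.54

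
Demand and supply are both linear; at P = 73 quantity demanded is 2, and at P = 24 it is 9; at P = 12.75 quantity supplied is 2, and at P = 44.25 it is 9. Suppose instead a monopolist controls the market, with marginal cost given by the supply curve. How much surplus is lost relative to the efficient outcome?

43.14

Demand slope = (24 − 73)/(9 − 2) = −7, so P = 87 − 7Q.
Supply slope = (44.25 − 12.75)/(9 − 2) = 4.5, so P = 3.75 + 4.5Q.
Competitive equilibrium: 87 − 7Q = 3.75 + 4.5Q → Q* = 7.2391, P* = 36.3261.
Marginal revenue: MR = 87 − 14Q. Set MR = MC: 87 − 14Q = 3.75 + 4.5Q → Q_m = 4.5.
Price P_m = 87 − 7·4.5 = 55.5; MC(Q_m) = 3.75 + 4.5·4.5 = 24.
Competitive Q* = 7.2391, so ΔQ = 2.7391; wedge = 55.5 − 24 = 31.5.
The triangle = ½ × 2.7391 × 31.5 = 43.14.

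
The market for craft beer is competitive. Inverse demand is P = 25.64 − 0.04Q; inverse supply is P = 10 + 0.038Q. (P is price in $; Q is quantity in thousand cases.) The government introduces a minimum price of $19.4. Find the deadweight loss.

Competitive equilibrium: 25.64 − 0.04Q = 10 + 0.038Q → Q* = 200.5128, P* = 17.6195.
At the floor P = 19.4, quantity demanded = (25.64 − 19.4)/0.04 = 156.
Sellers' marginal cost at Q' = 156: 10 + 0.038·156 = 15.928.
ΔQ = 200.5128 − 156 = 44.5128; wedge = 19.4 − 15.928 = 3.472.
The triangle = ½ × 44.5128 × 3.472 = $77.27 thousand.

$77.27 thousand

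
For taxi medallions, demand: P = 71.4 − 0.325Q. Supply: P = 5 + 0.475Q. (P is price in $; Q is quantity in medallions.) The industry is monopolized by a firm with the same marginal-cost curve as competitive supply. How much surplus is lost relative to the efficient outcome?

$229.97

Competitive equilibrium: 71.4 − 0.325Q = 5 + 0.475Q → Q* = 83, P* = 44.425.
Marginal revenue: MR = 71.4 − 0.65Q. Set MR = MC: 71.4 − 0.65Q = 5 + 0.475Q → Q_m = 59.0222.
Price P_m = 71.4 − 0.325·59.0222 = 52.2178; MC(Q_m) = 5 + 0.475·59.0222 = 33.0355.
Competitive Q* = 83, so ΔQ = 23.9778; wedge = 52.2178 − 33.0355 = 19.1823.
DWL = ½ × 23.9778 × 19.1823 = $229.97.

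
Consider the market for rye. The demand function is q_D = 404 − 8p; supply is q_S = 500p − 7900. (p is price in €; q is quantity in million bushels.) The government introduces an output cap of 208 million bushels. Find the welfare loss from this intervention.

€270.18 million

In inverse form: demand p = 50.5 − 0.125q, supply p = 15.8 + 0.002q.
Competitive equilibrium: 50.5 − 0.125q = 15.8 + 0.002q → q* = 273.2283, p* = 16.3465.
At q = 208: demand price = 50.5 − 0.125·208 = 24.5; supply price = 15.8 + 0.002·208 = 16.216.
Δq = 273.2283 − 208 = 65.2283; wedge = 24.5 − 16.216 = 8.284.
Welfare loss = ½ × 65.2283 × 8.284 = €270.18 million.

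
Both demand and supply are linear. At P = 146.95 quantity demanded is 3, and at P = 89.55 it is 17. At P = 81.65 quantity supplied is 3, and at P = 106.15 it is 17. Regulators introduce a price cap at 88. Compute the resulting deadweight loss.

166.02

Demand slope = (89.55 − 146.95)/(17 − 3) = −4.1, so P = 159.25 − 4.1Q.
Supply slope = (106.15 − 81.65)/(17 − 3) = 1.75, so P = 76.4 + 1.75Q.
Competitive equilibrium: 159.25 − 4.1Q = 76.4 + 1.75Q → Q* = 14.1624, P* = 101.1842.
At the ceiling P = 88, quantity supplied = (88 − 76.4)/1.75 = 6.6286.
Willingness to pay at Q' = 6.6286: 159.25 − 4.1·6.6286 = 132.0727.
ΔQ = 14.1624 − 6.6286 = 7.5338; wedge = 132.0727 − 88 = 44.0727.
DWL = ½ × 7.5338 × 44.0727 = 166.02.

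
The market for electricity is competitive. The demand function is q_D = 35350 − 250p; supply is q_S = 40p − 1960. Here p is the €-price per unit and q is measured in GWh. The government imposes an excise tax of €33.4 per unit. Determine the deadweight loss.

In inverse form: demand p = 141.4 − 0.004q, supply p = 49 + 0.025q.
Competitive equilibrium: 141.4 − 0.004q = 49 + 0.025q → q* = 3186.2069, p* = 128.6552.
With the tax, the buyer price exceeds the seller price by 33.4: (141.4 − 0.004q) − (49 + 0.025q) = 33.4 → q' = 2034.4828.
Δq = 3186.2069 − 2034.4828 = 1151.7241; the wedge equals the tax, 33.4.
Deadweight loss = ½ × 1151.7241 × 33.4 = €19233.79.

€19233.79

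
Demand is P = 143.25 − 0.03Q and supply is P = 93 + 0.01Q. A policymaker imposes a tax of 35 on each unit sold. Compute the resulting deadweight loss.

15312.50

Competitive equilibrium: 143.25 − 0.03Q = 93 + 0.01Q → Q* = 1256.25, P* = 105.5625.
With the tax, the buyer price exceeds the seller price by 35: (143.25 − 0.03Q) − (93 + 0.01Q) = 35 → Q' = 381.25.
ΔQ = 1256.25 − 381.25 = 875; the wedge equals the tax, 35.
Welfare loss = ½ × 875 × 35 = 15312.50.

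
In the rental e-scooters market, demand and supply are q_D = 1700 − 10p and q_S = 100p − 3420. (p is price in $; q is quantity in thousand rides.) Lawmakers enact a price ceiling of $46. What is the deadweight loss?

$163.64 thousand

In inverse form: demand p = 170 − 0.1q, supply p = 34.2 + 0.01q.
Competitive equilibrium: 170 − 0.1q = 34.2 + 0.01q → q* = 1234.5455, p* = 46.5455.
At the ceiling p = 46, quantity supplied = (46 − 34.2)/0.01 = 1180.
Willingness to pay at q' = 1180: 170 − 0.1·1180 = 52.
Δq = 1234.5455 − 1180 = 54.5455; wedge = 52 − 46 = 6.
Deadweight loss = ½ × 54.5455 × 6 = $163.64 thousand.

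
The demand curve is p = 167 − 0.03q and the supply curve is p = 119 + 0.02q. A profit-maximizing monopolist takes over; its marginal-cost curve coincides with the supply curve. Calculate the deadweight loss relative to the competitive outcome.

Competitive equilibrium: 167 − 0.03q = 119 + 0.02q → q* = 960, p* = 138.2.
Marginal revenue: MR = 167 − 0.06q. Set MR = MC: 167 − 0.06q = 119 + 0.02q → q_m = 600.
Price p_m = 167 − 0.03·600 = 149; MC(q_m) = 119 + 0.02·600 = 131.
Competitive q* = 960, so Δq = 360; wedge = 149 − 131 = 18.
The triangle = ½ × 360 × 18 = 3240.

3240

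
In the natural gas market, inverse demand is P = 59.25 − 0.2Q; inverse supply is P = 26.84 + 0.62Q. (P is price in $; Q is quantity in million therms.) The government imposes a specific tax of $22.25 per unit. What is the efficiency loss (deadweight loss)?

$301.87 million

Competitive equilibrium: 59.25 − 0.2Q = 26.84 + 0.62Q → Q* = 39.5244, P* = 51.3451.
With the tax, the buyer price exceeds the seller price by 22.25: (59.25 − 0.2Q) − (26.84 + 0.62Q) = 22.25 → Q' = 12.3902.
ΔQ = 39.5244 − 12.3902 = 27.1342; the wedge equals the tax, 22.25.
Deadweight loss = ½ × 27.1342 × 22.25 = $301.87 million.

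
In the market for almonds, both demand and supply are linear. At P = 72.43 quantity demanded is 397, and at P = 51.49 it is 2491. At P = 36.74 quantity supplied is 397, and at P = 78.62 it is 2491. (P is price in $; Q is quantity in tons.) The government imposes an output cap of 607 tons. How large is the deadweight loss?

$14396.20

Demand slope = (51.49 − 72.43)/(2491 − 397) = −0.01, so P = 76.4 − 0.01Q.
Supply slope = (78.62 − 36.74)/(2491 − 397) = 0.02, so P = 28.8 + 0.02Q.
Competitive equilibrium: 76.4 − 0.01Q = 28.8 + 0.02Q → Q* = 1586.6667, P* = 60.5333.
At Q = 607: demand price = 76.4 − 0.01·607 = 70.33; supply price = 28.8 + 0.02·607 = 40.94.
ΔQ = 1586.6667 − 607 = 979.6667; wedge = 70.33 − 40.94 = 29.39.
Deadweight loss = ½ × 979.6667 × 29.39 = $14396.20.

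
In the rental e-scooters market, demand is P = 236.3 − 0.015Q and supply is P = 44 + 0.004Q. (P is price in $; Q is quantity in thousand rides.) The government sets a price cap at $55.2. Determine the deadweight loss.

Competitive equilibrium: 236.3 − 0.015Q = 44 + 0.004Q → Q* = 10121.0526, P* = 84.4842.
At the ceiling P = 55.2, quantity supplied = (55.2 − 44)/0.004 = 2800.
Willingness to pay at Q' = 2800: 236.3 − 0.015·2800 = 194.3.
ΔQ = 10121.0526 − 2800 = 7321.0526; wedge = 194.3 − 55.2 = 139.1.
The triangle = ½ × 7321.0526 × 139.1 = $509179.21 thousand.

$509179.21 thousand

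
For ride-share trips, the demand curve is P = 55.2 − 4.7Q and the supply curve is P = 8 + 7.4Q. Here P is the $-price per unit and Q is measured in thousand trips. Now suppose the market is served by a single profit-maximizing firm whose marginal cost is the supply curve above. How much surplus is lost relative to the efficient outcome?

Competitive equilibrium: 55.2 − 4.7Q = 8 + 7.4Q → Q* = 3.9008, P* = 36.8661.
Marginal revenue: MR = 55.2 − 9.4Q. Set MR = MC: 55.2 − 9.4Q = 8 + 7.4Q → Q_m = 2.8095.
Price P_m = 55.2 − 4.7·2.8095 = 41.9954; MC(Q_m) = 8 + 7.4·2.8095 = 28.7903.
Competitive Q* = 3.9008, so ΔQ = 1.0913; wedge = 41.9954 − 28.7903 = 13.2051.
Deadweight loss = ½ × 1.0913 × 13.2051 = $7.21 thousand.

$7.21 thousand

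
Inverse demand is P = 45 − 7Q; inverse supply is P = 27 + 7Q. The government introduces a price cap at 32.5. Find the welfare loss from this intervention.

Competitive equilibrium: 45 − 7Q = 27 + 7Q → Q* = 1.2857, P* = 36.
At the ceiling P = 32.5, quantity supplied = (32.5 − 27)/7 = 0.7857.
Willingness to pay at Q' = 0.7857: 45 − 7·0.7857 = 39.5001.
ΔQ = 1.2857 − 0.7857 = 0.5; wedge = 39.5001 − 32.5 = 7.0001.
Welfare loss = ½ × 0.5 × 7.0001 = 1.75.

1.75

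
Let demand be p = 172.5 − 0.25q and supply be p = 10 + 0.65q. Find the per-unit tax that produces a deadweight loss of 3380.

Competitive equilibrium: 172.5 − 0.25q = 10 + 0.65q → q* = 180.5556, p* = 127.3611.
A tax t gives Δq = t/0.9 and wedge t, so DWL = t²/1.8.
t²/1.8 = 3380 → t² = 6084 → t = 78.

78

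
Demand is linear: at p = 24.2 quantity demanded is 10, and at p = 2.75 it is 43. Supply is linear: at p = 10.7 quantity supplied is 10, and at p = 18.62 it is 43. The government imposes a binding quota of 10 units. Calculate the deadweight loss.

Demand slope = (2.75 − 24.2)/(43 − 10) = −0.65, so p = 30.7 − 0.65q.
Supply slope = (18.62 − 10.7)/(43 − 10) = 0.24, so p = 8.3 + 0.24q.
Competitive equilibrium: 30.7 − 0.65q = 8.3 + 0.24q → q* = 25.1685, p* = 14.3404.
At q = 10: demand price = 30.7 − 0.65·10 = 24.2; supply price = 8.3 + 0.24·10 = 10.7.
Δq = 25.1685 − 10 = 15.1685; wedge = 24.2 − 10.7 = 13.5.
DWL = ½ × 15.1685 × 13.5 = 102.39.

102.39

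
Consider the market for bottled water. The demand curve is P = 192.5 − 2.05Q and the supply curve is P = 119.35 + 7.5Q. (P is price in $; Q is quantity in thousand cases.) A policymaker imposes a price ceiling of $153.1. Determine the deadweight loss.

Competitive equilibrium: 192.5 − 2.05Q = 119.35 + 7.5Q → Q* = 7.6597, P* = 176.7976.
At the ceiling P = 153.1, quantity supplied = (153.1 − 119.35)/7.5 = 4.5.
Willingness to pay at Q' = 4.5: 192.5 − 2.05·4.5 = 183.275.
ΔQ = 7.6597 − 4.5 = 3.1597; wedge = 183.275 − 153.1 = 30.175.
Welfare loss = ½ × 3.1597 × 30.175 = $47.67 thousand.

$47.67 thousand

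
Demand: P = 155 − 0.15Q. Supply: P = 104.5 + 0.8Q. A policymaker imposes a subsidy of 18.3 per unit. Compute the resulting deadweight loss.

176.26

Competitive equilibrium: 155 − 0.15Q = 104.5 + 0.8Q → Q* = 53.1579, P* = 147.0263.
The subsidy lowers effective supply by 18.3: P = 86.2 + 0.8Q.
New quantity: 155 − 0.15Q = 86.2 + 0.8Q → Q' = 72.4211.
Overproduction ΔQ = 72.4211 − 53.1579 = 19.2632; wedge = subsidy = 18.3.
The triangle = ½ × 19.2632 × 18.3 = 176.26.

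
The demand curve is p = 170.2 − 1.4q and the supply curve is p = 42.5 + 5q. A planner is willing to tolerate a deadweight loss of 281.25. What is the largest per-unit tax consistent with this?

Competitive equilibrium: 170.2 − 1.4q = 42.5 + 5q → q* = 19.9531, p* = 142.2656.
A tax t gives Δq = t/6.4 and wedge t, so DWL = t²/12.8.
t²/12.8 = 281.25 → t² = 3600 → t = 60.

60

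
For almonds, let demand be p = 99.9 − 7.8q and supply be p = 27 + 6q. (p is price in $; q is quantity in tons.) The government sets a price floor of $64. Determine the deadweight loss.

$3.19

Competitive equilibrium: 99.9 − 7.8q = 27 + 6q → q* = 5.2826, p* = 58.6957.
At the floor p = 64, quantity demanded = (99.9 − 64)/7.8 = 4.6026.
Sellers' marginal cost at q' = 4.6026: 27 + 6·4.6026 = 54.6156.
Δq = 5.2826 − 4.6026 = 0.68; wedge = 64 − 54.6156 = 9.3844.
Welfare loss = ½ × 0.68 × 9.3844 = $3.19.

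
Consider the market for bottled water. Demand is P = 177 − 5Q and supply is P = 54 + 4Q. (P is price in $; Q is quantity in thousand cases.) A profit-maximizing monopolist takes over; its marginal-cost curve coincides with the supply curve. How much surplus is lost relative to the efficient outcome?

Competitive equilibrium: 177 − 5Q = 54 + 4Q → Q* = 13.6667, P* = 108.6667.
Marginal revenue: MR = 177 − 10Q. Set MR = MC: 177 − 10Q = 54 + 4Q → Q_m = 8.7857.
Price P_m = 177 − 5·8.7857 = 133.0715; MC(Q_m) = 54 + 4·8.7857 = 89.1428.
Competitive Q* = 13.6667, so ΔQ = 4.881; wedge = 133.0715 − 89.1428 = 43.9287.
DWL = ½ × 4.881 × 43.9287 = $107.21 thousand.

$107.21 thousand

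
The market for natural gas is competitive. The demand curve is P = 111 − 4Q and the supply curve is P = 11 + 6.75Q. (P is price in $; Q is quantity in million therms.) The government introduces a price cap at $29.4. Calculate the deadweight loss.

$232.46 million

Competitive equilibrium: 111 − 4Q = 11 + 6.75Q → Q* = 9.3023, P* = 73.7907.
At the ceiling P = 29.4, quantity supplied = (29.4 − 11)/6.75 = 2.7259.
Willingness to pay at Q' = 2.7259: 111 − 4·2.7259 = 100.0964.
ΔQ = 9.3023 − 2.7259 = 6.5764; wedge = 100.0964 − 29.4 = 70.6964.
DWL = ½ × 6.5764 × 70.6964 = $232.46 million.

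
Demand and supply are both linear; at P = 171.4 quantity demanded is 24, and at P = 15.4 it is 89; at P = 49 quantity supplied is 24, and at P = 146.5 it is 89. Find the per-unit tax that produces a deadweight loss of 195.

39

Demand slope = (15.4 − 171.4)/(89 − 24) = −2.4, so P = 229 − 2.4Q.
Supply slope = (146.5 − 49)/(89 − 24) = 1.5, so P = 13 + 1.5Q.
Competitive equilibrium: 229 − 2.4Q = 13 + 1.5Q → Q* = 55.3846, P* = 96.0769.
A tax t gives ΔQ = t/3.9 and wedge t, so DWL = t²/7.8.
t²/7.8 = 195 → t² = 1521 → t = 39.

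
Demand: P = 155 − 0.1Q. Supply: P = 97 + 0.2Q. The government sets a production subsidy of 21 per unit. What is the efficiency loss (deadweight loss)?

735

Competitive equilibrium: 155 − 0.1Q = 97 + 0.2Q → Q* = 193.3333, P* = 135.6667.
The subsidy lowers effective supply by 21: P = 76 + 0.2Q.
New quantity: 155 − 0.1Q = 76 + 0.2Q → Q' = 263.3333.
Overproduction ΔQ = 263.3333 − 193.3333 = 70; wedge = subsidy = 21.
Welfare loss = ½ × 70 × 21 = 735.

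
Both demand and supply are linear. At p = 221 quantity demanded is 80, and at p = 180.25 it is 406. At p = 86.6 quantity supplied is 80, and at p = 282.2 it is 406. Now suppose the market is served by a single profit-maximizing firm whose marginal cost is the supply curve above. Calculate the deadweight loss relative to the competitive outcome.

552.11

Demand slope = (180.25 − 221)/(406 − 80) = −0.125, so p = 231 − 0.125q.
Supply slope = (282.2 − 86.6)/(406 − 80) = 0.6, so p = 38.6 + 0.6q.
Competitive equilibrium: 231 − 0.125q = 38.6 + 0.6q → q* = 265.3793, p* = 197.8276.
Marginal revenue: MR = 231 − 0.25q. Set MR = MC: 231 − 0.25q = 38.6 + 0.6q → q_m = 226.3529.
Price p_m = 231 − 0.125·226.3529 = 202.7059; MC(q_m) = 38.6 + 0.6·226.3529 = 174.4117.
Competitive q* = 265.3793, so Δq = 39.0264; wedge = 202.7059 − 174.4117 = 28.2942.
The triangle = ½ × 39.0264 × 28.2942 = 552.11.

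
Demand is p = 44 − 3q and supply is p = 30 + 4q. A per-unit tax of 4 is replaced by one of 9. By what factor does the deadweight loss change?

Competitive equilibrium: 44 − 3q = 30 + 4q → q* = 2, p* = 38.
For a per-unit tax t: Δq = t/7, so DWL = ½·t·(t/7) = t²/14.
At t = 4: DWL = 1.143. At t = 9: DWL = 5.786.
Ratio = (9/4)² = 5.0625.

5.0625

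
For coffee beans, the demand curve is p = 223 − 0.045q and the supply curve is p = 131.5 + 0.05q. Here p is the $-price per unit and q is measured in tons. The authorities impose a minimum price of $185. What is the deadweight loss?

Competitive equilibrium: 223 − 0.045q = 131.5 + 0.05q → q* = 963.1579, p* = 179.6579.
At the floor p = 185, quantity demanded = (223 − 185)/0.045 = 844.4444.
Sellers' marginal cost at q' = 844.4444: 131.5 + 0.05·844.4444 = 173.7222.
Δq = 963.1579 − 844.4444 = 118.7135; wedge = 185 − 173.7222 = 11.2778.
DWL = ½ × 118.7135 × 11.2778 = $669.41.

$669.41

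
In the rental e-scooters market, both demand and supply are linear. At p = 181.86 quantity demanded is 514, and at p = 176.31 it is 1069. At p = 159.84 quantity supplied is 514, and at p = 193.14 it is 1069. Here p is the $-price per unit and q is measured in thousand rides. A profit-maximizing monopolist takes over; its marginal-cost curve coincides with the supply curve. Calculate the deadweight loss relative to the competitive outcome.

Demand slope = (176.31 − 181.86)/(1069 − 514) = −0.01, so p = 187 − 0.01q.
Supply slope = (193.14 − 159.84)/(1069 − 514) = 0.06, so p = 129 + 0.06q.
Competitive equilibrium: 187 − 0.01q = 129 + 0.06q → q* = 828.5714, p* = 178.7143.
Marginal revenue: MR = 187 − 0.02q. Set MR = MC: 187 − 0.02q = 129 + 0.06q → q_m = 725.
Price p_m = 187 − 0.01·725 = 179.75; MC(q_m) = 129 + 0.06·725 = 172.5.
Competitive q* = 828.5714, so Δq = 103.5714; wedge = 179.75 − 172.5 = 7.25.
The triangle = ½ × 103.5714 × 7.25 = $375.45 thousand.

$375.45 thousand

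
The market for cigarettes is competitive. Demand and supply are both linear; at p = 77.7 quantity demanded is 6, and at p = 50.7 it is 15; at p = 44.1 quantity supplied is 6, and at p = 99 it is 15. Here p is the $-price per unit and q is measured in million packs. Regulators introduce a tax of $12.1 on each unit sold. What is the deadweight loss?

Demand slope = (50.7 − 77.7)/(15 − 6) = −3, so p = 95.7 − 3q.
Supply slope = (99 − 44.1)/(15 − 6) = 6.1, so p = 7.5 + 6.1q.
Competitive equilibrium: 95.7 − 3q = 7.5 + 6.1q → q* = 9.6923, p* = 66.6231.
With the tax, the buyer price exceeds the seller price by 12.1: (95.7 − 3q) − (7.5 + 6.1q) = 12.1 → q' = 8.3626.
Δq = 9.6923 − 8.3626 = 1.3297; the wedge equals the tax, 12.1.
DWL = ½ × 1.3297 × 12.1 = $8.04 million.

$8.04 million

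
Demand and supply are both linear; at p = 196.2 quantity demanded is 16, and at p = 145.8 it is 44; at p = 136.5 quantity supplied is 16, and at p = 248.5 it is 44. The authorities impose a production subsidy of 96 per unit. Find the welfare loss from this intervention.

Demand slope = (145.8 − 196.2)/(44 − 16) = −1.8, so p = 225 − 1.8q.
Supply slope = (248.5 − 136.5)/(44 − 16) = 4, so p = 72.5 + 4q.
Competitive equilibrium: 225 − 1.8q = 72.5 + 4q → q* = 26.2931, p* = 177.6724.
The subsidy lowers effective supply by 96: p = 4q − 23.5.
New quantity: 225 − 1.8q = 4q − 23.5 → q' = 42.8448.
Overproduction Δq = 42.8448 − 26.2931 = 16.5517; wedge = subsidy = 96.
DWL = ½ × 16.5517 × 96 = 794.48.

794.48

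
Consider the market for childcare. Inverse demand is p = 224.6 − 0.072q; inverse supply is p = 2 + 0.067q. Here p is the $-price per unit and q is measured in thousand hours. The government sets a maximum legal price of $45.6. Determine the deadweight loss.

$62815.24 thousand

Competitive equilibrium: 224.6 − 0.072q = 2 + 0.067q → q* = 1601.43885, p* = 109.2964.
At the ceiling p = 45.6, quantity supplied = (45.6 − 2)/0.067 = 650.74627.
Willingness to pay at q' = 650.74627: 224.6 − 0.072·650.74627 = 177.74627.
Δq = 1601.43885 − 650.74627 = 950.69258; wedge = 177.74627 − 45.6 = 132.14627.
DWL = ½ × 950.69258 × 132.14627 = $62815.24 thousand.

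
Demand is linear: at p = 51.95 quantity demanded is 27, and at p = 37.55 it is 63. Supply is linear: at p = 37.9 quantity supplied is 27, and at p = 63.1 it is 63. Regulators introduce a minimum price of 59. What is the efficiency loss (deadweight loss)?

508.21

Demand slope = (37.55 − 51.95)/(63 − 27) = −0.4, so p = 62.75 − 0.4q.
Supply slope = (63.1 − 37.9)/(63 − 27) = 0.7, so p = 19 + 0.7q.
Competitive equilibrium: 62.75 − 0.4q = 19 + 0.7q → q* = 39.7727, p* = 46.8409.
At the floor p = 59, quantity demanded = (62.75 − 59)/0.4 = 9.375.
Sellers' marginal cost at q' = 9.375: 19 + 0.7·9.375 = 25.5625.
Δq = 39.7727 − 9.375 = 30.3977; wedge = 59 − 25.5625 = 33.4375.
DWL = ½ × 30.3977 × 33.4375 = 508.21.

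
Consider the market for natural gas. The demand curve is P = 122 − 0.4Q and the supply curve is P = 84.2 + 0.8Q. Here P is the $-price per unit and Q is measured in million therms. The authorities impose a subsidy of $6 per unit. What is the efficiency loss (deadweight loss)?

$15 million

Competitive equilibrium: 122 − 0.4Q = 84.2 + 0.8Q → Q* = 31.5, P* = 109.4.
The subsidy lowers effective supply by 6: P = 78.2 + 0.8Q.
New quantity: 122 − 0.4Q = 78.2 + 0.8Q → Q' = 36.5.
Overproduction ΔQ = 36.5 − 31.5 = 5; wedge = subsidy = 6.
Deadweight loss = ½ × 5 × 6 = $15 million.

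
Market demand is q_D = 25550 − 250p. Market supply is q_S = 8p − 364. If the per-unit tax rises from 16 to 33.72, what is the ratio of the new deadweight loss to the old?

4.442

In inverse form: demand p = 102.2 − 0.004q, supply p = 45.5 + 0.125q.
Competitive equilibrium: 102.2 − 0.004q = 45.5 + 0.125q → q* = 439.5349, p* = 100.4419.
For a per-unit tax t: Δq = t/0.129, so DWL = ½·t·(t/0.129) = t²/0.258.
At t = 16: DWL = 992.248. At t = 33.72: DWL = 4407.126.
Ratio = (33.72/16)² = 4.442.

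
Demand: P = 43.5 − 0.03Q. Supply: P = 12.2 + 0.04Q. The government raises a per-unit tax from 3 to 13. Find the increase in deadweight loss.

Competitive equilibrium: 43.5 − 0.03Q = 12.2 + 0.04Q → Q* = 447.1429, P* = 30.0857.
For a per-unit tax t: ΔQ = t/0.07, so DWL = ½·t·(t/0.07) = t²/0.14.
At t = 3: DWL = 64.286. At t = 13: DWL = 1207.143.
Increase = 1207.143 − 64.286 = 1142.86.

1142.86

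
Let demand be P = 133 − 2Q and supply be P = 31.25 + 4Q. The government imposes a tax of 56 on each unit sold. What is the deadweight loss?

261.33

Competitive equilibrium: 133 − 2Q = 31.25 + 4Q → Q* = 16.9583, P* = 99.0833.
With the tax, the buyer price exceeds the seller price by 56: (133 − 2Q) − (31.25 + 4Q) = 56 → Q' = 7.625.
ΔQ = 16.9583 − 7.625 = 9.3333; the wedge equals the tax, 56.
DWL = ½ × 9.3333 × 56 = 261.33.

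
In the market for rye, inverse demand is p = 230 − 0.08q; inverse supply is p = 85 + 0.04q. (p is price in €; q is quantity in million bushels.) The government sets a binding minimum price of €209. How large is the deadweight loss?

Competitive equilibrium: 230 − 0.08q = 85 + 0.04q → q* = 1208.3333, p* = 133.3333.
At the floor p = 209, quantity demanded = (230 − 209)/0.08 = 262.5.
Sellers' marginal cost at q' = 262.5: 85 + 0.04·262.5 = 95.5.
Δq = 1208.3333 − 262.5 = 945.8333; wedge = 209 − 95.5 = 113.5.
Welfare loss = ½ × 945.8333 × 113.5 = €53676.04 million.

€53676.04 million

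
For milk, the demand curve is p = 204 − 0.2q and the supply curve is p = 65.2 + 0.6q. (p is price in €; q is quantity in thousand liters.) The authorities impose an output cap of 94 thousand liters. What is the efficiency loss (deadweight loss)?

€2528.10 thousand

Competitive equilibrium: 204 − 0.2q = 65.2 + 0.6q → q* = 173.5, p* = 169.3.
At q = 94: demand price = 204 − 0.2·94 = 185.2; supply price = 65.2 + 0.6·94 = 121.6.
Δq = 173.5 − 94 = 79.5; wedge = 185.2 − 121.6 = 63.6.
Deadweight loss = ½ × 79.5 × 63.6 = €2528.10 thousand.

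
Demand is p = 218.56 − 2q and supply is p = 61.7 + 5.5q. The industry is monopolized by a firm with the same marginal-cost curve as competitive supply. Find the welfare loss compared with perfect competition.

Competitive equilibrium: 218.56 − 2q = 61.7 + 5.5q → q* = 20.9147, p* = 176.7307.
Marginal revenue: MR = 218.56 − 4q. Set MR = MC: 218.56 − 4q = 61.7 + 5.5q → q_m = 16.5116.
Price p_m = 218.56 − 2·16.5116 = 185.5368; MC(q_m) = 61.7 + 5.5·16.5116 = 152.5138.
Competitive q* = 20.9147, so Δq = 4.4031; wedge = 185.5368 − 152.5138 = 33.023.
The triangle = ½ × 4.4031 × 33.023 = 72.70.

72.70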